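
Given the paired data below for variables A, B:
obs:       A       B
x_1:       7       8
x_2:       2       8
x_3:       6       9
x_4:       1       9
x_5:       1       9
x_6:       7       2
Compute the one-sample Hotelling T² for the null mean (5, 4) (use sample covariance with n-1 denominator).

Step 1 — sample mean vector:
  mean(A) = (7 + 2 + 6 + 1 + 1 + 7) / 6 = 24/6 = 4
  mean(B) = (8 + 8 + 9 + 9 + 9 + 2) / 6 = 45/6 = 7.5
  x̄ = (4, 7.5),  deviation x̄ - mu_0 = (4, 7.5) - (5, 4) = (-1, 3.5).

Step 2 — sample covariance matrix, S[i,j] = (1/(n-1)) · Σ_k (x_{k,i} - mean_i) · (x_{k,j} - mean_j), divisor n-1 = 5:
  S[A,A] = ((3)·(3) + (-2)·(-2) + (2)·(2) + (-3)·(-3) + (-3)·(-3) + (3)·(3)) / 5 = 44/5 = 8.8
  S[A,B] = ((3)·(0.5) + (-2)·(0.5) + (2)·(1.5) + (-3)·(1.5) + (-3)·(1.5) + (3)·(-5.5)) / 5 = -22/5 = -4.4
  S[B,B] = ((0.5)·(0.5) + (0.5)·(0.5) + (1.5)·(1.5) + (1.5)·(1.5) + (1.5)·(1.5) + (-5.5)·(-5.5)) / 5 = 37.5/5 = 7.5
  S = [[8.8, -4.4],
 [-4.4, 7.5]].

Step 3 — invert S. det(S) = 8.8·7.5 - (-4.4)² = 46.64.
  S^{-1} = (1/det) · [[d, -b], [-b, a]] = [[0.1608, 0.0943],
 [0.0943, 0.1887]].

Step 4 — quadratic form (x̄ - mu_0)^T · S^{-1} · (x̄ - mu_0):
  S^{-1} · (x̄ - mu_0) = (0.1694, 0.566),
  (x̄ - mu_0)^T · [...] = (-1)·(0.1694) + (3.5)·(0.566) = 1.8117.

Step 5 — scale by n: T² = 6 · 1.8117 = 10.8705.

T² ≈ 10.8705


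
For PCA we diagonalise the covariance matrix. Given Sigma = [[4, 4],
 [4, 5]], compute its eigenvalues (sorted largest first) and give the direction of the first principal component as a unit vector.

Step 1 — characteristic polynomial of 2×2 Sigma:
  det(Sigma - λI) = λ² - trace · λ + det = 0.
  trace = 4 + 5 = 9, det = 4·5 - (4)² = 4.
Step 2 — discriminant:
  Δ = trace² - 4·det = 81 - 16 = 65.
Step 3 — eigenvalues:
  λ = (trace ± √Δ)/2 = (9 ± 8.0623)/2,
  λ_1 = 8.5311,  λ_2 = 0.4689.

Step 4 — unit eigenvector for λ_1: solve (Sigma - λ_1 I)v = 0. First row:
  (4 - 8.5311)·v_x + (4)·v_y = 0, i.e. (-4.5311)·v_x + (4)·v_y = 0,
  so v ∝ (b, λ_1 - a) = (4, 4.5311) = u.
  ||u|| = √((4)² + (4.5311)²) = √(36.5311) ≈ 6.0441,
  v_1 = u/||u|| ≈ (0.6618, 0.7497) (||v_1|| = 1).

λ_1 = 8.5311,  λ_2 = 0.4689;  v_1 ≈ (0.6618, 0.7497)


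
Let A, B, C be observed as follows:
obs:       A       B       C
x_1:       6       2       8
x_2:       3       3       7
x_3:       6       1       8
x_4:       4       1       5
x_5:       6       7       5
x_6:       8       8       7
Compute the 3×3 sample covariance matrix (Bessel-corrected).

Step 1 — column means:
  mean(A) = (6 + 3 + 6 + 4 + 6 + 8) / 6 = 33/6 = 5.5
  mean(B) = (2 + 3 + 1 + 1 + 7 + 8) / 6 = 22/6 = 3.6667
  mean(C) = (8 + 7 + 8 + 5 + 5 + 7) / 6 = 40/6 = 6.6667

Step 2 — sample covariance S[i,j] = (1/(n-1)) · Σ_k (x_{k,i} - mean_i) · (x_{k,j} - mean_j), with n-1 = 5.
  S[A,A] = ((0.5)·(0.5) + (-2.5)·(-2.5) + (0.5)·(0.5) + (-1.5)·(-1.5) + (0.5)·(0.5) + (2.5)·(2.5)) / 5 = 15.5/5 = 3.1
  S[A,B] = ((0.5)·(-1.6667) + (-2.5)·(-0.6667) + (0.5)·(-2.6667) + (-1.5)·(-2.6667) + (0.5)·(3.3333) + (2.5)·(4.3333)) / 5 = 16/5 = 3.2
  S[A,C] = ((0.5)·(1.3333) + (-2.5)·(0.3333) + (0.5)·(1.3333) + (-1.5)·(-1.6667) + (0.5)·(-1.6667) + (2.5)·(0.3333)) / 5 = 3/5 = 0.6
  S[B,B] = ((-1.6667)·(-1.6667) + (-0.6667)·(-0.6667) + (-2.6667)·(-2.6667) + (-2.6667)·(-2.6667) + (3.3333)·(3.3333) + (4.3333)·(4.3333)) / 5 = 47.3333/5 = 9.4667
  S[B,C] = ((-1.6667)·(1.3333) + (-0.6667)·(0.3333) + (-2.6667)·(1.3333) + (-2.6667)·(-1.6667) + (3.3333)·(-1.6667) + (4.3333)·(0.3333)) / 5 = -5.6667/5 = -1.1333
  S[C,C] = ((1.3333)·(1.3333) + (0.3333)·(0.3333) + (1.3333)·(1.3333) + (-1.6667)·(-1.6667) + (-1.6667)·(-1.6667) + (0.3333)·(0.3333)) / 5 = 9.3333/5 = 1.8667

S is symmetric (S[j,i] = S[i,j]). Assembling:

S = [[3.1, 3.2, 0.6],
 [3.2, 9.4667, -1.1333],
 [0.6, -1.1333, 1.8667]]


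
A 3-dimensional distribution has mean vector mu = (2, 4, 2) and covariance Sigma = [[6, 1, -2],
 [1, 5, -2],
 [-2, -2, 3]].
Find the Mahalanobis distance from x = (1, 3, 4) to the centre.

Step 1 — centre the observation: (x - mu) = (-1, -1, 2).

Step 2 — invert Sigma (cofactor / det for 3×3, or solve directly):
  Sigma^{-1} = [[0.2157, 0.0196, 0.1569],
 [0.0196, 0.2745, 0.1961],
 [0.1569, 0.1961, 0.5686]].

Step 3 — form the quadratic (x - mu)^T · Sigma^{-1} · (x - mu):
  Sigma^{-1} · (x - mu) = (0.0784, 0.098, 0.7843).
  (x - mu)^T · [Sigma^{-1} · (x - mu)] = (-1)·(0.0784) + (-1)·(0.098) + (2)·(0.7843) = 1.3922.

Step 4 — take square root: d = √(1.3922) ≈ 1.1799.

d(x, mu) = √(1.3922) ≈ 1.1799


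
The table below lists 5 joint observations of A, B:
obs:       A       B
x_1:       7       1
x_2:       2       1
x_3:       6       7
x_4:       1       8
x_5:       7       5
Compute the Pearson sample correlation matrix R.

Step 1 — column means:
  mean(A) = (7 + 2 + 6 + 1 + 7) / 5 = 23/5 = 4.6
  mean(B) = (1 + 1 + 7 + 8 + 5) / 5 = 22/5 = 4.4

Step 2 — sample variances and covariances s[i,j] = (1/(n-1)) · Σ_k (x_{k,i} - mean_i) · (x_{k,j} - mean_j), with n-1 = 4:
  s[A,A] = ((2.4)·(2.4) + (-2.6)·(-2.6) + (1.4)·(1.4) + (-3.6)·(-3.6) + (2.4)·(2.4)) / 4 = 33.2/4 = 8.3
  s[A,B] = ((2.4)·(-3.4) + (-2.6)·(-3.4) + (1.4)·(2.6) + (-3.6)·(3.6) + (2.4)·(0.6)) / 4 = -7.2/4 = -1.8
  s[B,B] = ((-3.4)·(-3.4) + (-3.4)·(-3.4) + (2.6)·(2.6) + (3.6)·(3.6) + (0.6)·(0.6)) / 4 = 43.2/4 = 10.8
  Sample standard deviations s_i = √(s[i,i]):
  s(A) = √(8.3) = 2.881
  s(B) = √(10.8) = 3.2863

Step 3 — r_{ij} = s_{ij} / (s_i · s_j):
  r[A,A] = 1 (diagonal).
  r[A,B] = -1.8 / (2.881 · 3.2863) = -1.8 / 9.4678 = -0.1901
  r[B,B] = 1 (diagonal).

R is symmetric with unit diagonal. Assembling:

R = [[1, -0.1901],
 [-0.1901, 1]]


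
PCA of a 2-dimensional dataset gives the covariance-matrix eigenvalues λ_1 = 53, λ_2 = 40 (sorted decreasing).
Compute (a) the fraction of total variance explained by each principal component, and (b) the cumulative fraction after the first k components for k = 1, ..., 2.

Step 1 — total variance = trace(Sigma) = Σ λ_i = 53 + 40 = 93.

Step 2 — fraction explained by component i = λ_i / Σ λ:
  PC1: 53/93 = 0.5699
  PC2: 40/93 = 0.4301

Step 3 — cumulative fraction after k components = (λ_1 + ... + λ_k) / Σ λ:
  k = 1: 53/93 = 0.5699
  k = 2: (53 + 40)/93 = 93/93 = 1

Summary (fraction, with percent):

explained: PC1 0.5699 (56.99%), PC2 0.4301 (43.01%);  cumulative: 0.5699, 1


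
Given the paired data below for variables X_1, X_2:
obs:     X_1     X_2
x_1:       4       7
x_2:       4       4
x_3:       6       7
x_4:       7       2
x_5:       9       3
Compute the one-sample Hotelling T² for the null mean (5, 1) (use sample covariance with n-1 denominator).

Step 1 — sample mean vector:
  mean(X_1) = (4 + 4 + 6 + 7 + 9) / 5 = 30/5 = 6
  mean(X_2) = (7 + 4 + 7 + 2 + 3) / 5 = 23/5 = 4.6
  x̄ = (6, 4.6),  deviation x̄ - mu_0 = (6, 4.6) - (5, 1) = (1, 3.6).

Step 2 — sample covariance matrix, S[i,j] = (1/(n-1)) · Σ_k (x_{k,i} - mean_i) · (x_{k,j} - mean_j), divisor n-1 = 4:
  S[X_1,X_1] = ((-2)·(-2) + (-2)·(-2) + (0)·(0) + (1)·(1) + (3)·(3)) / 4 = 18/4 = 4.5
  S[X_1,X_2] = ((-2)·(2.4) + (-2)·(-0.6) + (0)·(2.4) + (1)·(-2.6) + (3)·(-1.6)) / 4 = -11/4 = -2.75
  S[X_2,X_2] = ((2.4)·(2.4) + (-0.6)·(-0.6) + (2.4)·(2.4) + (-2.6)·(-2.6) + (-1.6)·(-1.6)) / 4 = 21.2/4 = 5.3
  S = [[4.5, -2.75],
 [-2.75, 5.3]].

Step 3 — invert S. det(S) = 4.5·5.3 - (-2.75)² = 16.2875.
  S^{-1} = (1/det) · [[d, -b], [-b, a]] = [[0.3254, 0.1688],
 [0.1688, 0.2763]].

Step 4 — quadratic form (x̄ - mu_0)^T · S^{-1} · (x̄ - mu_0):
  S^{-1} · (x̄ - mu_0) = (0.9332, 1.1635),
  (x̄ - mu_0)^T · [...] = (1)·(0.9332) + (3.6)·(1.1635) = 5.1217.

Step 5 — scale by n: T² = 5 · 5.1217 = 25.6086.

T² ≈ 25.6086


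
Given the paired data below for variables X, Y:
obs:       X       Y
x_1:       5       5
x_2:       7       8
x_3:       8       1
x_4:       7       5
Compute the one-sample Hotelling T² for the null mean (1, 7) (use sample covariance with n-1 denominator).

Step 1 — sample mean vector:
  mean(X) = (5 + 7 + 8 + 7) / 4 = 27/4 = 6.75
  mean(Y) = (5 + 8 + 1 + 5) / 4 = 19/4 = 4.75
  x̄ = (6.75, 4.75),  deviation x̄ - mu_0 = (6.75, 4.75) - (1, 7) = (5.75, -2.25).

Step 2 — sample covariance matrix, S[i,j] = (1/(n-1)) · Σ_k (x_{k,i} - mean_i) · (x_{k,j} - mean_j), divisor n-1 = 3:
  S[X,X] = ((-1.75)·(-1.75) + (0.25)·(0.25) + (1.25)·(1.25) + (0.25)·(0.25)) / 3 = 4.75/3 = 1.5833
  S[X,Y] = ((-1.75)·(0.25) + (0.25)·(3.25) + (1.25)·(-3.75) + (0.25)·(0.25)) / 3 = -4.25/3 = -1.4167
  S[Y,Y] = ((0.25)·(0.25) + (3.25)·(3.25) + (-3.75)·(-3.75) + (0.25)·(0.25)) / 3 = 24.75/3 = 8.25
  S = [[1.5833, -1.4167],
 [-1.4167, 8.25]].

Step 3 — invert S. det(S) = 1.5833·8.25 - (-1.4167)² = 11.0556.
  S^{-1} = (1/det) · [[d, -b], [-b, a]] = [[0.7462, 0.1281],
 [0.1281, 0.1432]].

Step 4 — quadratic form (x̄ - mu_0)^T · S^{-1} · (x̄ - mu_0):
  S^{-1} · (x̄ - mu_0) = (4.0025, 0.4146),
  (x̄ - mu_0)^T · [...] = (5.75)·(4.0025) + (-2.25)·(0.4146) = 22.0817.

Step 5 — scale by n: T² = 4 · 22.0817 = 88.3266.

T² ≈ 88.3266


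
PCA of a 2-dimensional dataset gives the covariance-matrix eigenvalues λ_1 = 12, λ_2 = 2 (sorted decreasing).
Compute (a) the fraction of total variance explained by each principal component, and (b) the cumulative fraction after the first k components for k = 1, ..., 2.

Step 1 — total variance = trace(Sigma) = Σ λ_i = 12 + 2 = 14.

Step 2 — fraction explained by component i = λ_i / Σ λ:
  PC1: 12/14 = 0.8571
  PC2: 2/14 = 0.1429

Step 3 — cumulative fraction after k components = (λ_1 + ... + λ_k) / Σ λ:
  k = 1: 12/14 = 0.8571
  k = 2: (12 + 2)/14 = 14/14 = 1

Summary (fraction, with percent):

explained: PC1 0.8571 (85.71%), PC2 0.1429 (14.29%);  cumulative: 0.8571, 1


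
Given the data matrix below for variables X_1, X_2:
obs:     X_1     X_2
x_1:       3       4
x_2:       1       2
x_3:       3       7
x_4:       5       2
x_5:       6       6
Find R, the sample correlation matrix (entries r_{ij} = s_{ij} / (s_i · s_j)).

Step 1 — column means:
  mean(X_1) = (3 + 1 + 3 + 5 + 6) / 5 = 18/5 = 3.6
  mean(X_2) = (4 + 2 + 7 + 2 + 6) / 5 = 21/5 = 4.2

Step 2 — sample variances and covariances s[i,j] = (1/(n-1)) · Σ_k (x_{k,i} - mean_i) · (x_{k,j} - mean_j), with n-1 = 4:
  s[X_1,X_1] = ((-0.6)·(-0.6) + (-2.6)·(-2.6) + (-0.6)·(-0.6) + (1.4)·(1.4) + (2.4)·(2.4)) / 4 = 15.2/4 = 3.8
  s[X_1,X_2] = ((-0.6)·(-0.2) + (-2.6)·(-2.2) + (-0.6)·(2.8) + (1.4)·(-2.2) + (2.4)·(1.8)) / 4 = 5.4/4 = 1.35
  s[X_2,X_2] = ((-0.2)·(-0.2) + (-2.2)·(-2.2) + (2.8)·(2.8) + (-2.2)·(-2.2) + (1.8)·(1.8)) / 4 = 20.8/4 = 5.2
  Sample standard deviations s_i = √(s[i,i]):
  s(X_1) = √(3.8) = 1.9494
  s(X_2) = √(5.2) = 2.2804

Step 3 — r_{ij} = s_{ij} / (s_i · s_j):
  r[X_1,X_1] = 1 (diagonal).
  r[X_1,X_2] = 1.35 / (1.9494 · 2.2804) = 1.35 / 4.4452 = 0.3037
  r[X_2,X_2] = 1 (diagonal).

R is symmetric with unit diagonal. Assembling:

R = [[1, 0.3037],
 [0.3037, 1]]


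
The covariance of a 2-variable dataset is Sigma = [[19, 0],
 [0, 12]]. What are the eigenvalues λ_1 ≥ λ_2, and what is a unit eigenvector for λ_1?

Step 1 — characteristic polynomial of 2×2 Sigma:
  det(Sigma - λI) = λ² - trace · λ + det = 0.
  trace = 19 + 12 = 31, det = 19·12 - (0)² = 228.
Step 2 — discriminant:
  Δ = trace² - 4·det = 961 - 912 = 49.
Step 3 — eigenvalues:
  λ = (trace ± √Δ)/2 = (31 ± 7)/2,
  λ_1 = 19,  λ_2 = 12.

Step 4 — unit eigenvector for λ_1: Sigma is diagonal, so its eigenvectors are the coordinate axes. λ_1 = 19 is the diagonal entry on the first coordinate axis, hence
  v_1 = (1, 0) (||v_1|| = 1).

λ_1 = 19,  λ_2 = 12;  v_1 ≈ (1, 0)


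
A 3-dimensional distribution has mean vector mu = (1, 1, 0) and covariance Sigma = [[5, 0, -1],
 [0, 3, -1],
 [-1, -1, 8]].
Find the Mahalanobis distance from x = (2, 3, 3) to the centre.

Step 1 — centre the observation: (x - mu) = (1, 2, 3).

Step 2 — invert Sigma (cofactor / det for 3×3, or solve directly):
  Sigma^{-1} = [[0.2054, 0.0089, 0.0268],
 [0.0089, 0.3482, 0.0446],
 [0.0268, 0.0446, 0.1339]].

Step 3 — form the quadratic (x - mu)^T · Sigma^{-1} · (x - mu):
  Sigma^{-1} · (x - mu) = (0.3036, 0.8393, 0.5179).
  (x - mu)^T · [Sigma^{-1} · (x - mu)] = (1)·(0.3036) + (2)·(0.8393) + (3)·(0.5179) = 3.5357.

Step 4 — take square root: d = √(3.5357) ≈ 1.8803.

d(x, mu) = √(3.5357) ≈ 1.8803


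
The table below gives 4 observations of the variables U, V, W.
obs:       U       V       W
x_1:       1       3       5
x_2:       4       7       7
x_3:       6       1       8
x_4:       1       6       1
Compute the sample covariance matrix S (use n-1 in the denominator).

Step 1 — column means:
  mean(U) = (1 + 4 + 6 + 1) / 4 = 12/4 = 3
  mean(V) = (3 + 7 + 1 + 6) / 4 = 17/4 = 4.25
  mean(W) = (5 + 7 + 8 + 1) / 4 = 21/4 = 5.25

Step 2 — sample covariance S[i,j] = (1/(n-1)) · Σ_k (x_{k,i} - mean_i) · (x_{k,j} - mean_j), with n-1 = 3.
  S[U,U] = ((-2)·(-2) + (1)·(1) + (3)·(3) + (-2)·(-2)) / 3 = 18/3 = 6
  S[U,V] = ((-2)·(-1.25) + (1)·(2.75) + (3)·(-3.25) + (-2)·(1.75)) / 3 = -8/3 = -2.6667
  S[U,W] = ((-2)·(-0.25) + (1)·(1.75) + (3)·(2.75) + (-2)·(-4.25)) / 3 = 19/3 = 6.3333
  S[V,V] = ((-1.25)·(-1.25) + (2.75)·(2.75) + (-3.25)·(-3.25) + (1.75)·(1.75)) / 3 = 22.75/3 = 7.5833
  S[V,W] = ((-1.25)·(-0.25) + (2.75)·(1.75) + (-3.25)·(2.75) + (1.75)·(-4.25)) / 3 = -11.25/3 = -3.75
  S[W,W] = ((-0.25)·(-0.25) + (1.75)·(1.75) + (2.75)·(2.75) + (-4.25)·(-4.25)) / 3 = 28.75/3 = 9.5833

S is symmetric (S[j,i] = S[i,j]). Assembling:

S = [[6, -2.6667, 6.3333],
 [-2.6667, 7.5833, -3.75],
 [6.3333, -3.75, 9.5833]]


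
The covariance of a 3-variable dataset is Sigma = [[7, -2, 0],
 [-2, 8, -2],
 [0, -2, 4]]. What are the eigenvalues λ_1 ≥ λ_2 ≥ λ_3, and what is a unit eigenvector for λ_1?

Step 1 — characteristic polynomial p(λ) = det(λI - Sigma) = λ³ - tr·λ² + c_1·λ - det, where tr = trace, c_1 = sum of the principal 2×2 minors, det = det(Sigma):
  tr = 7 + 8 + 4 = 19,
  c_1 = (7·8 - (-2)²) + (7·4 - (0)²) + (8·4 - (-2)²) = 52 + 28 + 28 = 108,
  det = 7·(8·4 - (-2)²) - (-2)·((-2)·4 - (-2)·(0)) + (0)·((-2)·(-2) - 8·(0)) = 7·(28) - (-2)·(-8) + (0)·(4) = 180.
  So p(λ) = λ³ - 19λ² + 108λ - 180.
Step 2 — look for an integer root (rational root theorem: any rational root is an integer divisor of 180). Testing λ = 3:
  p(3) = 27 - 171 + 324 - 180 = 0  ✓
  Dividing out (λ - 3): p(λ) = (λ - 3)(λ² - 16λ + 60).
Step 3 — remaining eigenvalues from the quadratic λ² - 16λ + 60 = 0:
  Δ = 16² - 4·60 = 256 - 240 = 16,  λ = (16 ± √16)/2 = (16 ± 4)/2 = 10 or 6.
  Sorted: λ_1 = 10,  λ_2 = 6,  λ_3 = 3  (check: sum = 19 = tr ✓).

Step 4 — unit eigenvector for λ_1 = 10: v spans the null space of (Sigma - λ_1 I), whose rows are
  r_1 = (-3, -2, 0),  r_2 = (-2, -2, -2),  r_3 = (0, -2, -6).
  v is orthogonal to every row, so take v ∝ r_1 × r_2 = ((-2)·(-2) - (0)·(-2), (0)·(-2) - (-3)·(-2), (-3)·(-2) - (-2)·(-2)) = (4, -6, 2).
  Rescale (divide by 2): u = (2, -3, 1).
  ||u|| = √((2)² + (-3)² + (1)²) = √(14) ≈ 3.7417,  v_1 = u/||u|| ≈ (0.5345, -0.8018, 0.2673) (||v_1|| = 1).

λ_1 = 10,  λ_2 = 6,  λ_3 = 3;  v_1 ≈ (0.5345, -0.8018, 0.2673)


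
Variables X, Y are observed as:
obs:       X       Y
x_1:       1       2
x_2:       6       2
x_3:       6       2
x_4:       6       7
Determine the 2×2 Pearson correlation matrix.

Step 1 — column means:
  mean(X) = (1 + 6 + 6 + 6) / 4 = 19/4 = 4.75
  mean(Y) = (2 + 2 + 2 + 7) / 4 = 13/4 = 3.25

Step 2 — sample variances and covariances s[i,j] = (1/(n-1)) · Σ_k (x_{k,i} - mean_i) · (x_{k,j} - mean_j), with n-1 = 3:
  s[X,X] = ((-3.75)·(-3.75) + (1.25)·(1.25) + (1.25)·(1.25) + (1.25)·(1.25)) / 3 = 18.75/3 = 6.25
  s[X,Y] = ((-3.75)·(-1.25) + (1.25)·(-1.25) + (1.25)·(-1.25) + (1.25)·(3.75)) / 3 = 6.25/3 = 2.0833
  s[Y,Y] = ((-1.25)·(-1.25) + (-1.25)·(-1.25) + (-1.25)·(-1.25) + (3.75)·(3.75)) / 3 = 18.75/3 = 6.25
  Sample standard deviations s_i = √(s[i,i]):
  s(X) = √(6.25) = 2.5
  s(Y) = √(6.25) = 2.5

Step 3 — r_{ij} = s_{ij} / (s_i · s_j):
  r[X,X] = 1 (diagonal).
  r[X,Y] = 2.0833 / (2.5 · 2.5) = 2.0833 / 6.25 = 0.3333
  r[Y,Y] = 1 (diagonal).

R is symmetric with unit diagonal. Assembling:

R = [[1, 0.3333],
 [0.3333, 1]]


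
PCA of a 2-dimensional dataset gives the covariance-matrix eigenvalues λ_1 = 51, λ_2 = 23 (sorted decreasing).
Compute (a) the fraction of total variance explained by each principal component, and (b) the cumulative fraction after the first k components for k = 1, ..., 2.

Step 1 — total variance = trace(Sigma) = Σ λ_i = 51 + 23 = 74.

Step 2 — fraction explained by component i = λ_i / Σ λ:
  PC1: 51/74 = 0.6892
  PC2: 23/74 = 0.3108

Step 3 — cumulative fraction after k components = (λ_1 + ... + λ_k) / Σ λ:
  k = 1: 51/74 = 0.6892
  k = 2: (51 + 23)/74 = 74/74 = 1

Summary (fraction, with percent):

explained: PC1 0.6892 (68.92%), PC2 0.3108 (31.08%);  cumulative: 0.6892, 1


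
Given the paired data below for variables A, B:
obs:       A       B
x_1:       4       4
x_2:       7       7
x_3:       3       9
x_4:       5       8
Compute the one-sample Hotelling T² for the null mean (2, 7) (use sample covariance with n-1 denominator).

Step 1 — sample mean vector:
  mean(A) = (4 + 7 + 3 + 5) / 4 = 19/4 = 4.75
  mean(B) = (4 + 7 + 9 + 8) / 4 = 28/4 = 7
  x̄ = (4.75, 7),  deviation x̄ - mu_0 = (4.75, 7) - (2, 7) = (2.75, 0).

Step 2 — sample covariance matrix, S[i,j] = (1/(n-1)) · Σ_k (x_{k,i} - mean_i) · (x_{k,j} - mean_j), divisor n-1 = 3:
  S[A,A] = ((-0.75)·(-0.75) + (2.25)·(2.25) + (-1.75)·(-1.75) + (0.25)·(0.25)) / 3 = 8.75/3 = 2.9167
  S[A,B] = ((-0.75)·(-3) + (2.25)·(0) + (-1.75)·(2) + (0.25)·(1)) / 3 = -1/3 = -0.3333
  S[B,B] = ((-3)·(-3) + (0)·(0) + (2)·(2) + (1)·(1)) / 3 = 14/3 = 4.6667
  S = [[2.9167, -0.3333],
 [-0.3333, 4.6667]].

Step 3 — invert S. det(S) = 2.9167·4.6667 - (-0.3333)² = 13.5.
  S^{-1} = (1/det) · [[d, -b], [-b, a]] = [[0.3457, 0.0247],
 [0.0247, 0.216]].

Step 4 — quadratic form (x̄ - mu_0)^T · S^{-1} · (x̄ - mu_0):
  S^{-1} · (x̄ - mu_0) = (0.9506, 0.0679),
  (x̄ - mu_0)^T · [...] = (2.75)·(0.9506) + (0)·(0.0679) = 2.6142.

Step 5 — scale by n: T² = 4 · 2.6142 = 10.4568.

T² ≈ 10.4568


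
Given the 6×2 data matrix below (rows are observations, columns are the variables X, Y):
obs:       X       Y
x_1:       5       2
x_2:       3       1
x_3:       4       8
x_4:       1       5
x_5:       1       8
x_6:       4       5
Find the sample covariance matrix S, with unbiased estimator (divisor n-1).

Step 1 — column means:
  mean(X) = (5 + 3 + 4 + 1 + 1 + 4) / 6 = 18/6 = 3
  mean(Y) = (2 + 1 + 8 + 5 + 8 + 5) / 6 = 29/6 = 4.8333

Step 2 — sample covariance S[i,j] = (1/(n-1)) · Σ_k (x_{k,i} - mean_i) · (x_{k,j} - mean_j), with n-1 = 5.
  S[X,X] = ((2)·(2) + (0)·(0) + (1)·(1) + (-2)·(-2) + (-2)·(-2) + (1)·(1)) / 5 = 14/5 = 2.8
  S[X,Y] = ((2)·(-2.8333) + (0)·(-3.8333) + (1)·(3.1667) + (-2)·(0.1667) + (-2)·(3.1667) + (1)·(0.1667)) / 5 = -9/5 = -1.8
  S[Y,Y] = ((-2.8333)·(-2.8333) + (-3.8333)·(-3.8333) + (3.1667)·(3.1667) + (0.1667)·(0.1667) + (3.1667)·(3.1667) + (0.1667)·(0.1667)) / 5 = 42.8333/5 = 8.5667

S is symmetric (S[j,i] = S[i,j]). Assembling:

S = [[2.8, -1.8],
 [-1.8, 8.5667]]


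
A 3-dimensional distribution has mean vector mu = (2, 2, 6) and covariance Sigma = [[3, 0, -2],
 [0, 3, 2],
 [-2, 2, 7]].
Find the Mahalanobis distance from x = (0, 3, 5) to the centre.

Step 1 — centre the observation: (x - mu) = (-2, 1, -1).

Step 2 — invert Sigma (cofactor / det for 3×3, or solve directly):
  Sigma^{-1} = [[0.4359, -0.1026, 0.1538],
 [-0.1026, 0.4359, -0.1538],
 [0.1538, -0.1538, 0.2308]].

Step 3 — form the quadratic (x - mu)^T · Sigma^{-1} · (x - mu):
  Sigma^{-1} · (x - mu) = (-1.1282, 0.7949, -0.6923).
  (x - mu)^T · [Sigma^{-1} · (x - mu)] = (-2)·(-1.1282) + (1)·(0.7949) + (-1)·(-0.6923) = 3.7436.

Step 4 — take square root: d = √(3.7436) ≈ 1.9348.

d(x, mu) = √(3.7436) ≈ 1.9348


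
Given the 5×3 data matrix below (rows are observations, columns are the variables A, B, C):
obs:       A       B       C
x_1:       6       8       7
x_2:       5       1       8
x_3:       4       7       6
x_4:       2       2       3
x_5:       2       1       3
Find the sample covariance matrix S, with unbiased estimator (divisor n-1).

Step 1 — column means:
  mean(A) = (6 + 5 + 4 + 2 + 2) / 5 = 19/5 = 3.8
  mean(B) = (8 + 1 + 7 + 2 + 1) / 5 = 19/5 = 3.8
  mean(C) = (7 + 8 + 6 + 3 + 3) / 5 = 27/5 = 5.4

Step 2 — sample covariance S[i,j] = (1/(n-1)) · Σ_k (x_{k,i} - mean_i) · (x_{k,j} - mean_j), with n-1 = 4.
  S[A,A] = ((2.2)·(2.2) + (1.2)·(1.2) + (0.2)·(0.2) + (-1.8)·(-1.8) + (-1.8)·(-1.8)) / 4 = 12.8/4 = 3.2
  S[A,B] = ((2.2)·(4.2) + (1.2)·(-2.8) + (0.2)·(3.2) + (-1.8)·(-1.8) + (-1.8)·(-2.8)) / 4 = 14.8/4 = 3.7
  S[A,C] = ((2.2)·(1.6) + (1.2)·(2.6) + (0.2)·(0.6) + (-1.8)·(-2.4) + (-1.8)·(-2.4)) / 4 = 15.4/4 = 3.85
  S[B,B] = ((4.2)·(4.2) + (-2.8)·(-2.8) + (3.2)·(3.2) + (-1.8)·(-1.8) + (-2.8)·(-2.8)) / 4 = 46.8/4 = 11.7
  S[B,C] = ((4.2)·(1.6) + (-2.8)·(2.6) + (3.2)·(0.6) + (-1.8)·(-2.4) + (-2.8)·(-2.4)) / 4 = 12.4/4 = 3.1
  S[C,C] = ((1.6)·(1.6) + (2.6)·(2.6) + (0.6)·(0.6) + (-2.4)·(-2.4) + (-2.4)·(-2.4)) / 4 = 21.2/4 = 5.3

S is symmetric (S[j,i] = S[i,j]). Assembling:

S = [[3.2, 3.7, 3.85],
 [3.7, 11.7, 3.1],
 [3.85, 3.1, 5.3]]


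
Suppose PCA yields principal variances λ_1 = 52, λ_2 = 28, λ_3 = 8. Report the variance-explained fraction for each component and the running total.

Step 1 — total variance = trace(Sigma) = Σ λ_i = 52 + 28 + 8 = 88.

Step 2 — fraction explained by component i = λ_i / Σ λ:
  PC1: 52/88 = 0.5909
  PC2: 28/88 = 0.3182
  PC3: 8/88 = 0.0909

Step 3 — cumulative fraction after k components = (λ_1 + ... + λ_k) / Σ λ:
  k = 1: 52/88 = 0.5909
  k = 2: (52 + 28)/88 = 80/88 = 0.9091
  k = 3: (52 + 28 + 8)/88 = 88/88 = 1

Summary (fraction, with percent):

explained: PC1 0.5909 (59.09%), PC2 0.3182 (31.82%), PC3 0.0909 (9.09%);  cumulative: 0.5909, 0.9091, 1


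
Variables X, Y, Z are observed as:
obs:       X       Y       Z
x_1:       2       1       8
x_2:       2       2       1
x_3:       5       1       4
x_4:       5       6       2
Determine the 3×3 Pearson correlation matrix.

Step 1 — column means:
  mean(X) = (2 + 2 + 5 + 5) / 4 = 14/4 = 3.5
  mean(Y) = (1 + 2 + 1 + 6) / 4 = 10/4 = 2.5
  mean(Z) = (8 + 1 + 4 + 2) / 4 = 15/4 = 3.75

Step 2 — sample variances and covariances s[i,j] = (1/(n-1)) · Σ_k (x_{k,i} - mean_i) · (x_{k,j} - mean_j), with n-1 = 3:
  s[X,X] = ((-1.5)·(-1.5) + (-1.5)·(-1.5) + (1.5)·(1.5) + (1.5)·(1.5)) / 3 = 9/3 = 3
  s[X,Y] = ((-1.5)·(-1.5) + (-1.5)·(-0.5) + (1.5)·(-1.5) + (1.5)·(3.5)) / 3 = 6/3 = 2
  s[X,Z] = ((-1.5)·(4.25) + (-1.5)·(-2.75) + (1.5)·(0.25) + (1.5)·(-1.75)) / 3 = -4.5/3 = -1.5
  s[Y,Y] = ((-1.5)·(-1.5) + (-0.5)·(-0.5) + (-1.5)·(-1.5) + (3.5)·(3.5)) / 3 = 17/3 = 5.6667
  s[Y,Z] = ((-1.5)·(4.25) + (-0.5)·(-2.75) + (-1.5)·(0.25) + (3.5)·(-1.75)) / 3 = -11.5/3 = -3.8333
  s[Z,Z] = ((4.25)·(4.25) + (-2.75)·(-2.75) + (0.25)·(0.25) + (-1.75)·(-1.75)) / 3 = 28.75/3 = 9.5833
  Sample standard deviations s_i = √(s[i,i]):
  s(X) = √(3) = 1.7321
  s(Y) = √(5.6667) = 2.3805
  s(Z) = √(9.5833) = 3.0957

Step 3 — r_{ij} = s_{ij} / (s_i · s_j):
  r[X,X] = 1 (diagonal).
  r[X,Y] = 2 / (1.7321 · 2.3805) = 2 / 4.1231 = 0.4851
  r[X,Z] = -1.5 / (1.7321 · 3.0957) = -1.5 / 5.3619 = -0.2798
  r[Y,Y] = 1 (diagonal).
  r[Y,Z] = -3.8333 / (2.3805 · 3.0957) = -3.8333 / 7.3692 = -0.5202
  r[Z,Z] = 1 (diagonal).

R is symmetric with unit diagonal. Assembling:

R = [[1, 0.4851, -0.2798],
 [0.4851, 1, -0.5202],
 [-0.2798, -0.5202, 1]]


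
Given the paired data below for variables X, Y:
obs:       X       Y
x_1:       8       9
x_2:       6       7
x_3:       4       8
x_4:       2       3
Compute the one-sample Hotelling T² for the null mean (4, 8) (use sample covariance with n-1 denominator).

Step 1 — sample mean vector:
  mean(X) = (8 + 6 + 4 + 2) / 4 = 20/4 = 5
  mean(Y) = (9 + 7 + 8 + 3) / 4 = 27/4 = 6.75
  x̄ = (5, 6.75),  deviation x̄ - mu_0 = (5, 6.75) - (4, 8) = (1, -1.25).

Step 2 — sample covariance matrix, S[i,j] = (1/(n-1)) · Σ_k (x_{k,i} - mean_i) · (x_{k,j} - mean_j), divisor n-1 = 3:
  S[X,X] = ((3)·(3) + (1)·(1) + (-1)·(-1) + (-3)·(-3)) / 3 = 20/3 = 6.6667
  S[X,Y] = ((3)·(2.25) + (1)·(0.25) + (-1)·(1.25) + (-3)·(-3.75)) / 3 = 17/3 = 5.6667
  S[Y,Y] = ((2.25)·(2.25) + (0.25)·(0.25) + (1.25)·(1.25) + (-3.75)·(-3.75)) / 3 = 20.75/3 = 6.9167
  S = [[6.6667, 5.6667],
 [5.6667, 6.9167]].

Step 3 — invert S. det(S) = 6.6667·6.9167 - (5.6667)² = 14.
  S^{-1} = (1/det) · [[d, -b], [-b, a]] = [[0.494, -0.4048],
 [-0.4048, 0.4762]].

Step 4 — quadratic form (x̄ - mu_0)^T · S^{-1} · (x̄ - mu_0):
  S^{-1} · (x̄ - mu_0) = (1, -1),
  (x̄ - mu_0)^T · [...] = (1)·(1) + (-1.25)·(-1) = 2.25.

Step 5 — scale by n: T² = 4 · 2.25 = 9.

T² ≈ 9


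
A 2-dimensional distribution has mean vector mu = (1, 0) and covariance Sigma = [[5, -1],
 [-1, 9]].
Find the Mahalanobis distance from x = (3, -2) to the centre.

Step 1 — centre the observation: (x - mu) = (2, -2).

Step 2 — invert Sigma. det(Sigma) = 5·9 - (-1)² = 44.
  Sigma^{-1} = (1/det) · [[d, -b], [-b, a]] = [[0.2045, 0.0227],
 [0.0227, 0.1136]].

Step 3 — form the quadratic (x - mu)^T · Sigma^{-1} · (x - mu):
  Sigma^{-1} · (x - mu) = (0.3636, -0.1818).
  (x - mu)^T · [Sigma^{-1} · (x - mu)] = (2)·(0.3636) + (-2)·(-0.1818) = 1.0909.

Step 4 — take square root: d = √(1.0909) ≈ 1.0445.

d(x, mu) = √(1.0909) ≈ 1.0445


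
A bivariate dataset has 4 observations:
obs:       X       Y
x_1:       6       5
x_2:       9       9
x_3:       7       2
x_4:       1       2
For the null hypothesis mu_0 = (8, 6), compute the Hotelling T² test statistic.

Step 1 — sample mean vector:
  mean(X) = (6 + 9 + 7 + 1) / 4 = 23/4 = 5.75
  mean(Y) = (5 + 9 + 2 + 2) / 4 = 18/4 = 4.5
  x̄ = (5.75, 4.5),  deviation x̄ - mu_0 = (5.75, 4.5) - (8, 6) = (-2.25, -1.5).

Step 2 — sample covariance matrix, S[i,j] = (1/(n-1)) · Σ_k (x_{k,i} - mean_i) · (x_{k,j} - mean_j), divisor n-1 = 3:
  S[X,X] = ((0.25)·(0.25) + (3.25)·(3.25) + (1.25)·(1.25) + (-4.75)·(-4.75)) / 3 = 34.75/3 = 11.5833
  S[X,Y] = ((0.25)·(0.5) + (3.25)·(4.5) + (1.25)·(-2.5) + (-4.75)·(-2.5)) / 3 = 23.5/3 = 7.8333
  S[Y,Y] = ((0.5)·(0.5) + (4.5)·(4.5) + (-2.5)·(-2.5) + (-2.5)·(-2.5)) / 3 = 33/3 = 11
  S = [[11.5833, 7.8333],
 [7.8333, 11]].

Step 3 — invert S. det(S) = 11.5833·11 - (7.8333)² = 66.0556.
  S^{-1} = (1/det) · [[d, -b], [-b, a]] = [[0.1665, -0.1186],
 [-0.1186, 0.1754]].

Step 4 — quadratic form (x̄ - mu_0)^T · S^{-1} · (x̄ - mu_0):
  S^{-1} · (x̄ - mu_0) = (-0.1968, 0.0038),
  (x̄ - mu_0)^T · [...] = (-2.25)·(-0.1968) + (-1.5)·(0.0038) = 0.4371.

Step 5 — scale by n: T² = 4 · 0.4371 = 1.7485.

T² ≈ 1.7485


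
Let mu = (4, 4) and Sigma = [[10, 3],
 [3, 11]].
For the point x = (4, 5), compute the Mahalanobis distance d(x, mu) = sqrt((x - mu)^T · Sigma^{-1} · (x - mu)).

Step 1 — centre the observation: (x - mu) = (0, 1).

Step 2 — invert Sigma. det(Sigma) = 10·11 - (3)² = 101.
  Sigma^{-1} = (1/det) · [[d, -b], [-b, a]] = [[0.1089, -0.0297],
 [-0.0297, 0.099]].

Step 3 — form the quadratic (x - mu)^T · Sigma^{-1} · (x - mu):
  Sigma^{-1} · (x - mu) = (-0.0297, 0.099).
  (x - mu)^T · [Sigma^{-1} · (x - mu)] = (0)·(-0.0297) + (1)·(0.099) = 0.099.

Step 4 — take square root: d = √(0.099) ≈ 0.3147.

d(x, mu) = √(0.099) ≈ 0.3147


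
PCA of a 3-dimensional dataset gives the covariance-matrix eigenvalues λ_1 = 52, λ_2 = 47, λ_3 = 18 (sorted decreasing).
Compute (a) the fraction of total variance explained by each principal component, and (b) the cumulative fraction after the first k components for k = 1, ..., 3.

Step 1 — total variance = trace(Sigma) = Σ λ_i = 52 + 47 + 18 = 117.

Step 2 — fraction explained by component i = λ_i / Σ λ:
  PC1: 52/117 = 0.4444
  PC2: 47/117 = 0.4017
  PC3: 18/117 = 0.1538

Step 3 — cumulative fraction after k components = (λ_1 + ... + λ_k) / Σ λ:
  k = 1: 52/117 = 0.4444
  k = 2: (52 + 47)/117 = 99/117 = 0.8462
  k = 3: (52 + 47 + 18)/117 = 117/117 = 1

Summary (fraction, with percent):

explained: PC1 0.4444 (44.44%), PC2 0.4017 (40.17%), PC3 0.1538 (15.38%);  cumulative: 0.4444, 0.8462, 1


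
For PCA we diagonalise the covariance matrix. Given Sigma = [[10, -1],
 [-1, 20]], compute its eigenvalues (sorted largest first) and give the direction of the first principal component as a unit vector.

Step 1 — characteristic polynomial of 2×2 Sigma:
  det(Sigma - λI) = λ² - trace · λ + det = 0.
  trace = 10 + 20 = 30, det = 10·20 - (-1)² = 199.
Step 2 — discriminant:
  Δ = trace² - 4·det = 900 - 796 = 104.
Step 3 — eigenvalues:
  λ = (trace ± √Δ)/2 = (30 ± 10.198)/2,
  λ_1 = 20.099,  λ_2 = 9.901.

Step 4 — unit eigenvector for λ_1: solve (Sigma - λ_1 I)v = 0. First row:
  (10 - 20.099)·v_x + (-1)·v_y = 0, i.e. (-10.099)·v_x + (-1)·v_y = 0,
  so v ∝ (b, λ_1 - a) = (-1, 10.099); multiply by -1 so the first entry is positive: u = (1, -10.099).
  ||u|| = √((1)² + (-10.099)²) = √(102.9902) ≈ 10.1484,
  v_1 = u/||u|| ≈ (0.0985, -0.9951) (||v_1|| = 1).

λ_1 = 20.099,  λ_2 = 9.901;  v_1 ≈ (0.0985, -0.9951)


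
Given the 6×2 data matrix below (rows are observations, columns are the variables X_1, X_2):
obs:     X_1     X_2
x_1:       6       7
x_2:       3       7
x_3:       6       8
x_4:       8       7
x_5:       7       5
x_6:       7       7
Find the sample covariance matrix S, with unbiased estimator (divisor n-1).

Step 1 — column means:
  mean(X_1) = (6 + 3 + 6 + 8 + 7 + 7) / 6 = 37/6 = 6.1667
  mean(X_2) = (7 + 7 + 8 + 7 + 5 + 7) / 6 = 41/6 = 6.8333

Step 2 — sample covariance S[i,j] = (1/(n-1)) · Σ_k (x_{k,i} - mean_i) · (x_{k,j} - mean_j), with n-1 = 5.
  S[X_1,X_1] = ((-0.1667)·(-0.1667) + (-3.1667)·(-3.1667) + (-0.1667)·(-0.1667) + (1.8333)·(1.8333) + (0.8333)·(0.8333) + (0.8333)·(0.8333)) / 5 = 14.8333/5 = 2.9667
  S[X_1,X_2] = ((-0.1667)·(0.1667) + (-3.1667)·(0.1667) + (-0.1667)·(1.1667) + (1.8333)·(0.1667) + (0.8333)·(-1.8333) + (0.8333)·(0.1667)) / 5 = -1.8333/5 = -0.3667
  S[X_2,X_2] = ((0.1667)·(0.1667) + (0.1667)·(0.1667) + (1.1667)·(1.1667) + (0.1667)·(0.1667) + (-1.8333)·(-1.8333) + (0.1667)·(0.1667)) / 5 = 4.8333/5 = 0.9667

S is symmetric (S[j,i] = S[i,j]). Assembling:

S = [[2.9667, -0.3667],
 [-0.3667, 0.9667]]


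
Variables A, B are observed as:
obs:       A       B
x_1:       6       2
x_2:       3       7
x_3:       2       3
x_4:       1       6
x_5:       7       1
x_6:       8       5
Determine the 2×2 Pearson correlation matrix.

Step 1 — column means:
  mean(A) = (6 + 3 + 2 + 1 + 7 + 8) / 6 = 27/6 = 4.5
  mean(B) = (2 + 7 + 3 + 6 + 1 + 5) / 6 = 24/6 = 4

Step 2 — sample variances and covariances s[i,j] = (1/(n-1)) · Σ_k (x_{k,i} - mean_i) · (x_{k,j} - mean_j), with n-1 = 5:
  s[A,A] = ((1.5)·(1.5) + (-1.5)·(-1.5) + (-2.5)·(-2.5) + (-3.5)·(-3.5) + (2.5)·(2.5) + (3.5)·(3.5)) / 5 = 41.5/5 = 8.3
  s[A,B] = ((1.5)·(-2) + (-1.5)·(3) + (-2.5)·(-1) + (-3.5)·(2) + (2.5)·(-3) + (3.5)·(1)) / 5 = -16/5 = -3.2
  s[B,B] = ((-2)·(-2) + (3)·(3) + (-1)·(-1) + (2)·(2) + (-3)·(-3) + (1)·(1)) / 5 = 28/5 = 5.6
  Sample standard deviations s_i = √(s[i,i]):
  s(A) = √(8.3) = 2.881
  s(B) = √(5.6) = 2.3664

Step 3 — r_{ij} = s_{ij} / (s_i · s_j):
  r[A,A] = 1 (diagonal).
  r[A,B] = -3.2 / (2.881 · 2.3664) = -3.2 / 6.8176 = -0.4694
  r[B,B] = 1 (diagonal).

R is symmetric with unit diagonal. Assembling:

R = [[1, -0.4694],
 [-0.4694, 1]]


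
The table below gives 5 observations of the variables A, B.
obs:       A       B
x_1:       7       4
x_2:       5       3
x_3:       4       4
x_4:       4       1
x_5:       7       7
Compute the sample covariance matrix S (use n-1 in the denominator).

Step 1 — column means:
  mean(A) = (7 + 5 + 4 + 4 + 7) / 5 = 27/5 = 5.4
  mean(B) = (4 + 3 + 4 + 1 + 7) / 5 = 19/5 = 3.8

Step 2 — sample covariance S[i,j] = (1/(n-1)) · Σ_k (x_{k,i} - mean_i) · (x_{k,j} - mean_j), with n-1 = 4.
  S[A,A] = ((1.6)·(1.6) + (-0.4)·(-0.4) + (-1.4)·(-1.4) + (-1.4)·(-1.4) + (1.6)·(1.6)) / 4 = 9.2/4 = 2.3
  S[A,B] = ((1.6)·(0.2) + (-0.4)·(-0.8) + (-1.4)·(0.2) + (-1.4)·(-2.8) + (1.6)·(3.2)) / 4 = 9.4/4 = 2.35
  S[B,B] = ((0.2)·(0.2) + (-0.8)·(-0.8) + (0.2)·(0.2) + (-2.8)·(-2.8) + (3.2)·(3.2)) / 4 = 18.8/4 = 4.7

S is symmetric (S[j,i] = S[i,j]). Assembling:

S = [[2.3, 2.35],
 [2.35, 4.7]]


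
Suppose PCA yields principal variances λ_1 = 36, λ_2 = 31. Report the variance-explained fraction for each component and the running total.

Step 1 — total variance = trace(Sigma) = Σ λ_i = 36 + 31 = 67.

Step 2 — fraction explained by component i = λ_i / Σ λ:
  PC1: 36/67 = 0.5373
  PC2: 31/67 = 0.4627

Step 3 — cumulative fraction after k components = (λ_1 + ... + λ_k) / Σ λ:
  k = 1: 36/67 = 0.5373
  k = 2: (36 + 31)/67 = 67/67 = 1

Summary (fraction, with percent):

explained: PC1 0.5373 (53.73%), PC2 0.4627 (46.27%);  cumulative: 0.5373, 1


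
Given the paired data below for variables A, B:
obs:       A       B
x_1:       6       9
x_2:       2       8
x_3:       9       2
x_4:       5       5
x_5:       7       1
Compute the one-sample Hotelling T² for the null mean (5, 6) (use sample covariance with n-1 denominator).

Step 1 — sample mean vector:
  mean(A) = (6 + 2 + 9 + 5 + 7) / 5 = 29/5 = 5.8
  mean(B) = (9 + 8 + 2 + 5 + 1) / 5 = 25/5 = 5
  x̄ = (5.8, 5),  deviation x̄ - mu_0 = (5.8, 5) - (5, 6) = (0.8, -1).

Step 2 — sample covariance matrix, S[i,j] = (1/(n-1)) · Σ_k (x_{k,i} - mean_i) · (x_{k,j} - mean_j), divisor n-1 = 4:
  S[A,A] = ((0.2)·(0.2) + (-3.8)·(-3.8) + (3.2)·(3.2) + (-0.8)·(-0.8) + (1.2)·(1.2)) / 4 = 26.8/4 = 6.7
  S[A,B] = ((0.2)·(4) + (-3.8)·(3) + (3.2)·(-3) + (-0.8)·(0) + (1.2)·(-4)) / 4 = -25/4 = -6.25
  S[B,B] = ((4)·(4) + (3)·(3) + (-3)·(-3) + (0)·(0) + (-4)·(-4)) / 4 = 50/4 = 12.5
  S = [[6.7, -6.25],
 [-6.25, 12.5]].

Step 3 — invert S. det(S) = 6.7·12.5 - (-6.25)² = 44.6875.
  S^{-1} = (1/det) · [[d, -b], [-b, a]] = [[0.2797, 0.1399],
 [0.1399, 0.1499]].

Step 4 — quadratic form (x̄ - mu_0)^T · S^{-1} · (x̄ - mu_0):
  S^{-1} · (x̄ - mu_0) = (0.0839, -0.038),
  (x̄ - mu_0)^T · [...] = (0.8)·(0.0839) + (-1)·(-0.038) = 0.1052.

Step 5 — scale by n: T² = 5 · 0.1052 = 0.5259.

T² ≈ 0.5259


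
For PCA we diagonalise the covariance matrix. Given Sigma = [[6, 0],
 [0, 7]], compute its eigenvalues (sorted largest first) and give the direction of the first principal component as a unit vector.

Step 1 — characteristic polynomial of 2×2 Sigma:
  det(Sigma - λI) = λ² - trace · λ + det = 0.
  trace = 6 + 7 = 13, det = 6·7 - (0)² = 42.
Step 2 — discriminant:
  Δ = trace² - 4·det = 169 - 168 = 1.
Step 3 — eigenvalues:
  λ = (trace ± √Δ)/2 = (13 ± 1)/2,
  λ_1 = 7,  λ_2 = 6.

Step 4 — unit eigenvector for λ_1: Sigma is diagonal, so its eigenvectors are the coordinate axes. λ_1 = 7 is the diagonal entry on the second coordinate axis, hence
  v_1 = (0, 1) (||v_1|| = 1).

λ_1 = 7,  λ_2 = 6;  v_1 ≈ (0, 1)


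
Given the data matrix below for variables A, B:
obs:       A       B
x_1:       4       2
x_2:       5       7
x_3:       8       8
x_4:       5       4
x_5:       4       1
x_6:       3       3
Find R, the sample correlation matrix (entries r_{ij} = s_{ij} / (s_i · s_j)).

Step 1 — column means:
  mean(A) = (4 + 5 + 8 + 5 + 4 + 3) / 6 = 29/6 = 4.8333
  mean(B) = (2 + 7 + 8 + 4 + 1 + 3) / 6 = 25/6 = 4.1667

Step 2 — sample variances and covariances s[i,j] = (1/(n-1)) · Σ_k (x_{k,i} - mean_i) · (x_{k,j} - mean_j), with n-1 = 5:
  s[A,A] = ((-0.8333)·(-0.8333) + (0.1667)·(0.1667) + (3.1667)·(3.1667) + (0.1667)·(0.1667) + (-0.8333)·(-0.8333) + (-1.8333)·(-1.8333)) / 5 = 14.8333/5 = 2.9667
  s[A,B] = ((-0.8333)·(-2.1667) + (0.1667)·(2.8333) + (3.1667)·(3.8333) + (0.1667)·(-0.1667) + (-0.8333)·(-3.1667) + (-1.8333)·(-1.1667)) / 5 = 19.1667/5 = 3.8333
  s[B,B] = ((-2.1667)·(-2.1667) + (2.8333)·(2.8333) + (3.8333)·(3.8333) + (-0.1667)·(-0.1667) + (-3.1667)·(-3.1667) + (-1.1667)·(-1.1667)) / 5 = 38.8333/5 = 7.7667
  Sample standard deviations s_i = √(s[i,i]):
  s(A) = √(2.9667) = 1.7224
  s(B) = √(7.7667) = 2.7869

Step 3 — r_{ij} = s_{ij} / (s_i · s_j):
  r[A,A] = 1 (diagonal).
  r[A,B] = 3.8333 / (1.7224 · 2.7869) = 3.8333 / 4.8001 = 0.7986
  r[B,B] = 1 (diagonal).

R is symmetric with unit diagonal. Assembling:

R = [[1, 0.7986],
 [0.7986, 1]]


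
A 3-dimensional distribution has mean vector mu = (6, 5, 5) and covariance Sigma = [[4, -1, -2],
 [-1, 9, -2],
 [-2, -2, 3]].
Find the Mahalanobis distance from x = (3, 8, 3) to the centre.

Step 1 — centre the observation: (x - mu) = (-3, 3, -2).

Step 2 — invert Sigma (cofactor / det for 3×3, or solve directly):
  Sigma^{-1} = [[0.5111, 0.1556, 0.4444],
 [0.1556, 0.1778, 0.2222],
 [0.4444, 0.2222, 0.7778]].

Step 3 — form the quadratic (x - mu)^T · Sigma^{-1} · (x - mu):
  Sigma^{-1} · (x - mu) = (-1.9556, -0.3778, -2.2222).
  (x - mu)^T · [Sigma^{-1} · (x - mu)] = (-3)·(-1.9556) + (3)·(-0.3778) + (-2)·(-2.2222) = 9.1778.

Step 4 — take square root: d = √(9.1778) ≈ 3.0295.

d(x, mu) = √(9.1778) ≈ 3.0295


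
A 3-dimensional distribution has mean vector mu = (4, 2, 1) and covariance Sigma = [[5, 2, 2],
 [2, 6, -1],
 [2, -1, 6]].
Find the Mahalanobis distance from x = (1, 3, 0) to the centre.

Step 1 — centre the observation: (x - mu) = (-3, 1, -1).

Step 2 — invert Sigma (cofactor / det for 3×3, or solve directly):
  Sigma^{-1} = [[0.2941, -0.1176, -0.1176],
 [-0.1176, 0.2185, 0.0756],
 [-0.1176, 0.0756, 0.2185]].

Step 3 — form the quadratic (x - mu)^T · Sigma^{-1} · (x - mu):
  Sigma^{-1} · (x - mu) = (-0.8824, 0.4958, 0.2101).
  (x - mu)^T · [Sigma^{-1} · (x - mu)] = (-3)·(-0.8824) + (1)·(0.4958) + (-1)·(0.2101) = 2.9328.

Step 4 — take square root: d = √(2.9328) ≈ 1.7125.

d(x, mu) = √(2.9328) ≈ 1.7125


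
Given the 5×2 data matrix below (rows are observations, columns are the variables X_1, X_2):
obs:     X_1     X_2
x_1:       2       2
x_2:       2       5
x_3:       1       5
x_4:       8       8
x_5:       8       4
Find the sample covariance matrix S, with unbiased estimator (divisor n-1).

Step 1 — column means:
  mean(X_1) = (2 + 2 + 1 + 8 + 8) / 5 = 21/5 = 4.2
  mean(X_2) = (2 + 5 + 5 + 8 + 4) / 5 = 24/5 = 4.8

Step 2 — sample covariance S[i,j] = (1/(n-1)) · Σ_k (x_{k,i} - mean_i) · (x_{k,j} - mean_j), with n-1 = 4.
  S[X_1,X_1] = ((-2.2)·(-2.2) + (-2.2)·(-2.2) + (-3.2)·(-3.2) + (3.8)·(3.8) + (3.8)·(3.8)) / 4 = 48.8/4 = 12.2
  S[X_1,X_2] = ((-2.2)·(-2.8) + (-2.2)·(0.2) + (-3.2)·(0.2) + (3.8)·(3.2) + (3.8)·(-0.8)) / 4 = 14.2/4 = 3.55
  S[X_2,X_2] = ((-2.8)·(-2.8) + (0.2)·(0.2) + (0.2)·(0.2) + (3.2)·(3.2) + (-0.8)·(-0.8)) / 4 = 18.8/4 = 4.7

S is symmetric (S[j,i] = S[i,j]). Assembling:

S = [[12.2, 3.55],
 [3.55, 4.7]]


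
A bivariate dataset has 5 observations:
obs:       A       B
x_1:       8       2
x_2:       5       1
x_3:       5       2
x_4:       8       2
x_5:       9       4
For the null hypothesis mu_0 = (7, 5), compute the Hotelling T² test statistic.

Step 1 — sample mean vector:
  mean(A) = (8 + 5 + 5 + 8 + 9) / 5 = 35/5 = 7
  mean(B) = (2 + 1 + 2 + 2 + 4) / 5 = 11/5 = 2.2
  x̄ = (7, 2.2),  deviation x̄ - mu_0 = (7, 2.2) - (7, 5) = (0, -2.8).

Step 2 — sample covariance matrix, S[i,j] = (1/(n-1)) · Σ_k (x_{k,i} - mean_i) · (x_{k,j} - mean_j), divisor n-1 = 4:
  S[A,A] = ((1)·(1) + (-2)·(-2) + (-2)·(-2) + (1)·(1) + (2)·(2)) / 4 = 14/4 = 3.5
  S[A,B] = ((1)·(-0.2) + (-2)·(-1.2) + (-2)·(-0.2) + (1)·(-0.2) + (2)·(1.8)) / 4 = 6/4 = 1.5
  S[B,B] = ((-0.2)·(-0.2) + (-1.2)·(-1.2) + (-0.2)·(-0.2) + (-0.2)·(-0.2) + (1.8)·(1.8)) / 4 = 4.8/4 = 1.2
  S = [[3.5, 1.5],
 [1.5, 1.2]].

Step 3 — invert S. det(S) = 3.5·1.2 - (1.5)² = 1.95.
  S^{-1} = (1/det) · [[d, -b], [-b, a]] = [[0.6154, -0.7692],
 [-0.7692, 1.7949]].

Step 4 — quadratic form (x̄ - mu_0)^T · S^{-1} · (x̄ - mu_0):
  S^{-1} · (x̄ - mu_0) = (2.1538, -5.0256),
  (x̄ - mu_0)^T · [...] = (0)·(2.1538) + (-2.8)·(-5.0256) = 14.0718.

Step 5 — scale by n: T² = 5 · 14.0718 = 70.359.

T² ≈ 70.359
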